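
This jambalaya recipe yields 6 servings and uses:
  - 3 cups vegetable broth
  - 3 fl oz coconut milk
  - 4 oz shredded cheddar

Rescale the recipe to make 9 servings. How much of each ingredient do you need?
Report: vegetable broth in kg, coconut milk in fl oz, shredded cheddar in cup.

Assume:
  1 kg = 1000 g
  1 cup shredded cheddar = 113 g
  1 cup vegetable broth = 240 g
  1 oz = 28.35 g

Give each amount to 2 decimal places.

Scaling factor: 9/6 = 3/2 = 1.5.
vegetable broth: 3 cup × 3/2 × 240 g/cup ÷ 1000 g/kg = 1.08 kg
coconut milk: 3 fl oz × 3/2 = 4.50 fl oz
shredded cheddar: 4 oz × 3/2 × 28.35 g/oz ÷ 113 g/cup ≈ 1.51 cup

vegetable broth: 1.08 kg; coconut milk: 4.50 fl oz; shredded cheddar: 1.51 cup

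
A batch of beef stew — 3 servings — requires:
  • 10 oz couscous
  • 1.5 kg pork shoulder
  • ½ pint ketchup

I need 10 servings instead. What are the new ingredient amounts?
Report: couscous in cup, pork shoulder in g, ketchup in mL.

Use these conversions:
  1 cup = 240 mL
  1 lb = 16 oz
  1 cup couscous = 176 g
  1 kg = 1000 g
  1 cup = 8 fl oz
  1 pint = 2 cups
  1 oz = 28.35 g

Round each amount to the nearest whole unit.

couscous: 5 cup; pork shoulder: 5000 g; ketchup: 800 mL

Scaling factor: 10/3.
couscous: 10 oz × 10/3 × 28.35 g/oz ÷ 176 g/cup ≈ 5 cup
pork shoulder: 1.5 kg × 10/3 × 1000 g/kg = 5000 g
ketchup: 0.5 pint × 10/3 × 2 cup/pint × 240 mL/cup = 800 mL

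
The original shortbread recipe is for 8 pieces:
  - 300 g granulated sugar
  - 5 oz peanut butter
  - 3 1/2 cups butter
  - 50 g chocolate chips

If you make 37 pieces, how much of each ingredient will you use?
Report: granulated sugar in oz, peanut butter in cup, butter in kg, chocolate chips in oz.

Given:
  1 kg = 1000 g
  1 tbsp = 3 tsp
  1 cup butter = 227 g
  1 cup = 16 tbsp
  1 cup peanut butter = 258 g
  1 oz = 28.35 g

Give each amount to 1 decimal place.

granulated sugar: 48.9 oz; peanut butter: 2.5 cup; butter: 3.7 kg; chocolate chips: 8.2 oz

Scaling factor: 37/8 = 4.625.
granulated sugar: 300 g × 37/8 ÷ 28.35 g/oz ≈ 48.9 oz
peanut butter: 5 oz × 37/8 × 28.35 g/oz ÷ 258 g/cup ≈ 2.5 cup
butter: 3.5 cup × 37/8 × 227 g/cup ÷ 1000 g/kg ≈ 3.7 kg
chocolate chips: 50 g × 37/8 ÷ 28.35 g/oz ≈ 8.2 oz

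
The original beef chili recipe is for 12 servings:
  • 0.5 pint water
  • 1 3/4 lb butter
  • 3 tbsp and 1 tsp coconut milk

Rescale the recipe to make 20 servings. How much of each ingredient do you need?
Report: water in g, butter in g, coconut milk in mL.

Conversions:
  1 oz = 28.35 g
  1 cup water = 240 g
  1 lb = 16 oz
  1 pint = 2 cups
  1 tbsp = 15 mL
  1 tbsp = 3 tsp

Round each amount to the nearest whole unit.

water: 400 g; butter: 1323 g; coconut milk: 83 mL

Scaling factor: 20/12 = 5/3.
water: 0.5 pint × 5/3 × 2 cup/pint × 240 g/cup = 400 g
butter: 1.75 lb × 5/3 × 16 oz/lb × 28.35 g/oz = 1323 g
coconut milk: (3 tbsp + 1 tsp = 10/3 tbsp) × 5/3 × 15 mL/tbsp ≈ 83 mL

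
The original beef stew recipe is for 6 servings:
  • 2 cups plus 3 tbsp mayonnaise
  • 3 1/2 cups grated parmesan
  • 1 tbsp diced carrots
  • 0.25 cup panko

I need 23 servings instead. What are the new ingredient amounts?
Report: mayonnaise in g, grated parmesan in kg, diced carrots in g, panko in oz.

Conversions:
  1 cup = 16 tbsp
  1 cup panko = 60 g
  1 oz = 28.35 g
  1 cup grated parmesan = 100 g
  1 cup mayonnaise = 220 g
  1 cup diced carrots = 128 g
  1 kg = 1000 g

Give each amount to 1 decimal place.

Scaling factor: 23/6.
mayonnaise: (2 cup + 3 tbsp = 2.1875 cup) × 23/6 × 220 g/cup ≈ 1844.8 g
grated parmesan: 3.5 cup × 23/6 × 100 g/cup ÷ 1000 g/kg ≈ 1.3 kg
diced carrots: 1 tbsp × 23/6 ÷ 16 tbsp/cup × 128 g/cup ≈ 30.7 g
panko: 0.25 cup × 23/6 × 60 g/cup ÷ 28.35 g/oz ≈ 2.0 oz

mayonnaise: 1844.8 g; grated parmesan: 1.3 kg; diced carrots: 30.7 g; panko: 2.0 oz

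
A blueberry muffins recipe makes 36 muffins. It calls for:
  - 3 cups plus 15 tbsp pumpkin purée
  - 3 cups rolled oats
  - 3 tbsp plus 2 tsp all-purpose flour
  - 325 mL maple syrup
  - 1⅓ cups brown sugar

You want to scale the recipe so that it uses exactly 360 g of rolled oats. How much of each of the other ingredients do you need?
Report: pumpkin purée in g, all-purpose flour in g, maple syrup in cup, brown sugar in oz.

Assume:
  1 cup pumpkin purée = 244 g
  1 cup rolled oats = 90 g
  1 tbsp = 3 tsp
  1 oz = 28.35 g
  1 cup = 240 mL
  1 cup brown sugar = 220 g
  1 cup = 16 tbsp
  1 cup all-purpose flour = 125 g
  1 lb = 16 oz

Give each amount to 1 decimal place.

The original recipe has 270 g of rolled oats, so the scaling factor is 360 ÷ 270 = 4/3.
pumpkin purée: (3 cup + 15 tbsp = 3.9375 cup) × 4/3 × 244 g/cup = 1281.0 g
all-purpose flour: (3 tbsp + 2 tsp = 11/3 tbsp) × 4/3 ÷ 16 tbsp/cup × 125 g/cup ≈ 38.2 g
maple syrup: 325 mL × 4/3 ÷ 240 mL/cup ≈ 1.8 cup
brown sugar: 4/3 cup × 4/3 × 220 g/cup ÷ 28.35 g/oz ≈ 13.8 oz

pumpkin purée: 1281.0 g; all-purpose flour: 38.2 g; maple syrup: 1.8 cup; brown sugar: 13.8 oz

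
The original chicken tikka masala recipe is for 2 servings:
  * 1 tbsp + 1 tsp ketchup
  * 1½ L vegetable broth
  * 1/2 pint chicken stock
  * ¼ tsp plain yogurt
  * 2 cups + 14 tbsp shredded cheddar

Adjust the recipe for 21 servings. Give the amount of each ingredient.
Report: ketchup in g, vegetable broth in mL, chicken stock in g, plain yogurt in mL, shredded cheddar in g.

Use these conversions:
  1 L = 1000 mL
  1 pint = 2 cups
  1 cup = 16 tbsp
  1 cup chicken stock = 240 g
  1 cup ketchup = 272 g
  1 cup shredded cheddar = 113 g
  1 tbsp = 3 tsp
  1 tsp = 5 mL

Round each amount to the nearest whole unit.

ketchup: 238 g; vegetable broth: 15750 mL; chicken stock: 2520 g; plain yogurt: 13 mL; shredded cheddar: 3411 g

Scaling factor: 21/2 = 10.5.
ketchup: (1 tbsp + 1 tsp = 4/3 tbsp) × 21/2 ÷ 16 tbsp/cup × 272 g/cup = 238 g
vegetable broth: 1.5 L × 21/2 × 1000 mL/L = 15750 mL
chicken stock: 0.5 pint × 21/2 × 2 cup/pint × 240 g/cup = 2520 g
plain yogurt: 0.25 tsp × 21/2 × 5 mL/tsp ≈ 13 mL
shredded cheddar: (2 cup + 14 tbsp = 2.875 cup) × 21/2 × 113 g/cup ≈ 3411 g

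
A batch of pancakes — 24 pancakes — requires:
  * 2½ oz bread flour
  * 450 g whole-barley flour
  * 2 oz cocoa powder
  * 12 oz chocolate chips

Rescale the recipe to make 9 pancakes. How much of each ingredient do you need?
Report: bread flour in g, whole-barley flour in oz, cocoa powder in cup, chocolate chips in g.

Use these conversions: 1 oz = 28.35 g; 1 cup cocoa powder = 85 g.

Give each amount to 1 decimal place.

Scaling factor: 9/24 = 3/8 = 0.375.
bread flour: 2.5 oz × 3/8 × 28.35 g/oz ≈ 26.6 g
whole-barley flour: 450 g × 3/8 ÷ 28.35 g/oz ≈ 6.0 oz
cocoa powder: 2 oz × 3/8 × 28.35 g/oz ÷ 85 g/cup ≈ 0.3 cup
chocolate chips: 12 oz × 3/8 × 28.35 g/oz ≈ 127.6 g

bread flour: 26.6 g; whole-barley flour: 6.0 oz; cocoa powder: 0.3 cup; chocolate chips: 127.6 g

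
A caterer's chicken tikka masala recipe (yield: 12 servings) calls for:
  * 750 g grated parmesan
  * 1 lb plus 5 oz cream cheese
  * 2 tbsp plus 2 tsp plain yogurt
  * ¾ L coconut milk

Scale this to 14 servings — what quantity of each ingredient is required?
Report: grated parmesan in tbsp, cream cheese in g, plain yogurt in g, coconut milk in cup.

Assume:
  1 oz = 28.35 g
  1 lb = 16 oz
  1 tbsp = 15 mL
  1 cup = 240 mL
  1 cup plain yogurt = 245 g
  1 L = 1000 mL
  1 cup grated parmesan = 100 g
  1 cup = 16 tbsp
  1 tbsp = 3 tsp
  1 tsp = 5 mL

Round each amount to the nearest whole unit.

Scaling factor: 14/12 = 7/6.
grated parmesan: 750 g × 7/6 ÷ 100 g/cup × 16 tbsp/cup = 140 tbsp
cream cheese: (1 lb + 5 oz = 1.3125 lb) × 7/6 × 16 oz/lb × 28.35 g/oz ≈ 695 g
plain yogurt: (2 tbsp + 2 tsp = 8/3 tbsp) × 7/6 ÷ 16 tbsp/cup × 245 g/cup ≈ 48 g
coconut milk: 0.75 L × 7/6 × 1000 mL/L ÷ 240 mL/cup ≈ 4 cup

grated parmesan: 140 tbsp; cream cheese: 695 g; plain yogurt: 48 g; coconut milk: 4 cup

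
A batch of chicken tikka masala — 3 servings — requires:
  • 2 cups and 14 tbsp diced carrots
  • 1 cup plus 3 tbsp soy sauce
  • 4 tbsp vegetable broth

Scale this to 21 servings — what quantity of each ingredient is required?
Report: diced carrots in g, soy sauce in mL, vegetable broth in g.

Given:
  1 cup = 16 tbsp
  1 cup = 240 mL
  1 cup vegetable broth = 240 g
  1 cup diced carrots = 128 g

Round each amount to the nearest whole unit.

diced carrots: 2576 g; soy sauce: 1995 mL; vegetable broth: 420 g

Scaling factor: 21/3 = 7.
diced carrots: (2 cup + 14 tbsp = 2.875 cup) × 7 × 128 g/cup = 2576 g
soy sauce: (1 cup + 3 tbsp = 1.1875 cup) × 7 × 240 mL/cup = 1995 mL
vegetable broth: 4 tbsp × 7 ÷ 16 tbsp/cup × 240 g/cup = 420 g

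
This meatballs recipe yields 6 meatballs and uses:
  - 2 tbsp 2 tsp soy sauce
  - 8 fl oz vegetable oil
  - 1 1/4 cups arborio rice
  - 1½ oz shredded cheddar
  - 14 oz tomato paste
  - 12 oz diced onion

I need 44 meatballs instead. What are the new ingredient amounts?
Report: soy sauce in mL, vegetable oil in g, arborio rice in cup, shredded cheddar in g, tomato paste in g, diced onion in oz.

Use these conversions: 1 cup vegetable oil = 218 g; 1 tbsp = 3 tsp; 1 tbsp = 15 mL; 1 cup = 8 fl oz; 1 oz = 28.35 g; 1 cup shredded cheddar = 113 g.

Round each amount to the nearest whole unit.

soy sauce: 293 mL; vegetable oil: 1599 g; arborio rice: 9 cup; shredded cheddar: 312 g; tomato paste: 2911 g; diced onion: 88 oz

Scaling factor: 44/6 = 22/3.
soy sauce: (2 tbsp + 2 tsp = 8/3 tbsp) × 22/3 × 15 mL/tbsp ≈ 293 mL
vegetable oil: 8 fl oz × 22/3 ÷ 8 fl oz/cup × 218 g/cup ≈ 1599 g
arborio rice: 1.25 cup × 22/3 ≈ 9 cup
shredded cheddar: 1.5 oz × 22/3 × 28.35 g/oz ≈ 312 g
tomato paste: 14 oz × 22/3 × 28.35 g/oz ≈ 2911 g
diced onion: 12 oz × 22/3 = 88 oz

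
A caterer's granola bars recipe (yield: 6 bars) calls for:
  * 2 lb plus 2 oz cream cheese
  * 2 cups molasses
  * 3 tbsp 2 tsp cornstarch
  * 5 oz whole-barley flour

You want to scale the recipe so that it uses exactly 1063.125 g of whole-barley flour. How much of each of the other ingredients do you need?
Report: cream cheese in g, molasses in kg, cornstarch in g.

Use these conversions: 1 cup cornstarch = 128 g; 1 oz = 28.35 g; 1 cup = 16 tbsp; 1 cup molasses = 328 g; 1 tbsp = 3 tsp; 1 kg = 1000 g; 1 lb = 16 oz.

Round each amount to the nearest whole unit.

The original recipe has 141.75 g of whole-barley flour, so the scaling factor is 1063.125 ÷ 141.75 = 15/2 = 7.5.
cream cheese: (2 lb + 2 oz = 2.125 lb) × 15/2 × 16 oz/lb × 28.35 g/oz ≈ 7229 g
molasses: 2 cup × 15/2 × 328 g/cup ÷ 1000 g/kg ≈ 5 kg
cornstarch: (3 tbsp + 2 tsp = 11/3 tbsp) × 15/2 ÷ 16 tbsp/cup × 128 g/cup = 220 g

cream cheese: 7229 g; molasses: 5 kg; cornstarch: 220 g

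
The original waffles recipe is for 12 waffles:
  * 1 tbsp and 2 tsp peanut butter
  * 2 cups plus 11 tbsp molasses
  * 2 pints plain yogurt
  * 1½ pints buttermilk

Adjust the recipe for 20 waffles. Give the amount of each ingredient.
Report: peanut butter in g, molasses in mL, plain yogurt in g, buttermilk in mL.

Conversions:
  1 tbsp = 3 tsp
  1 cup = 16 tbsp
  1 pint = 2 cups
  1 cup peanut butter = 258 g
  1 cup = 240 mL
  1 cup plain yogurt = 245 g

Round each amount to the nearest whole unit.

Scaling factor: 20/12 = 5/3.
peanut butter: (1 tbsp + 2 tsp = 5/3 tbsp) × 5/3 ÷ 16 tbsp/cup × 258 g/cup ≈ 45 g
molasses: (2 cup + 11 tbsp = 2.6875 cup) × 5/3 × 240 mL/cup = 1075 mL
plain yogurt: 2 pint × 5/3 × 2 cup/pint × 245 g/cup ≈ 1633 g
buttermilk: 1.5 pint × 5/3 × 2 cup/pint × 240 mL/cup = 1200 mL

peanut butter: 45 g; molasses: 1075 mL; plain yogurt: 1633 g; buttermilk: 1200 mL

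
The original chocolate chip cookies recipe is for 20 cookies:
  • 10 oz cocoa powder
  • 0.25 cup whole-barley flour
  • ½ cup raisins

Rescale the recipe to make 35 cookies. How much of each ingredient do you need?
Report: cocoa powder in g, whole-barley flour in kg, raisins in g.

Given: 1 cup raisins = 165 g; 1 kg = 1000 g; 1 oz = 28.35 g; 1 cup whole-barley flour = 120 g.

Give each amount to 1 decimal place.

Scaling factor: 35/20 = 7/4 = 1.75.
cocoa powder: 10 oz × 7/4 × 28.35 g/oz ≈ 496.1 g
whole-barley flour: 0.25 cup × 7/4 × 120 g/cup ÷ 1000 g/kg ≈ 0.1 kg
raisins: 0.5 cup × 7/4 × 165 g/cup ≈ 144.4 g

cocoa powder: 496.1 g; whole-barley flour: 0.1 kg; raisins: 144.4 g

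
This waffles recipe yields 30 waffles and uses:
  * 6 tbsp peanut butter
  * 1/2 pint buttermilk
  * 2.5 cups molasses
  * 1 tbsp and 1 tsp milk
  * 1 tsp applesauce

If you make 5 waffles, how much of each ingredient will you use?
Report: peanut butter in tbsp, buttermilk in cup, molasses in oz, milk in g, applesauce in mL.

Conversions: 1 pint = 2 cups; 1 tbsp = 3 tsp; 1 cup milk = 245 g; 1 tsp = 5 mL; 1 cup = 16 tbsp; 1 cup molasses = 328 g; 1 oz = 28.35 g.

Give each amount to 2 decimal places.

Scaling factor: 5/30 = 1/6.
peanut butter: 6 tbsp × 1/6 = 1.00 tbsp
buttermilk: 0.5 pint × 1/6 × 2 cup/pint ≈ 0.17 cup
molasses: 2.5 cup × 1/6 × 328 g/cup ÷ 28.35 g/oz ≈ 4.82 oz
milk: (1 tbsp + 1 tsp = 4/3 tbsp) × 1/6 ÷ 16 tbsp/cup × 245 g/cup ≈ 3.40 g
applesauce: 1 tsp × 1/6 × 5 mL/tsp ≈ 0.83 mL

peanut butter: 1.00 tbsp; buttermilk: 0.17 cup; molasses: 4.82 oz; milk: 3.40 g; applesauce: 0.83 mL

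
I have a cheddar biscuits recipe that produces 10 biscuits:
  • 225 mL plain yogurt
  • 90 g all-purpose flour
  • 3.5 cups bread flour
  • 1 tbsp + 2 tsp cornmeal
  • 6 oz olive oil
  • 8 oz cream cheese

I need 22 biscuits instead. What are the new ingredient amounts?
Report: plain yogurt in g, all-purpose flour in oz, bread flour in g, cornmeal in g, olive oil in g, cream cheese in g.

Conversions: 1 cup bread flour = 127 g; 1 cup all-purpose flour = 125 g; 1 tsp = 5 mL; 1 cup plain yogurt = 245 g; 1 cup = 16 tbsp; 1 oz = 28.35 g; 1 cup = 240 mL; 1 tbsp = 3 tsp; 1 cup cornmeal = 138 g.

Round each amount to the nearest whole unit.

plain yogurt: 505 g; all-purpose flour: 7 oz; bread flour: 978 g; cornmeal: 32 g; olive oil: 374 g; cream cheese: 499 g

Scaling factor: 22/10 = 11/5 = 2.2.
plain yogurt: 225 mL × 11/5 ÷ 240 mL/cup × 245 g/cup ≈ 505 g
all-purpose flour: 90 g × 11/5 ÷ 28.35 g/oz ≈ 7 oz
bread flour: 3.5 cup × 11/5 × 127 g/cup ≈ 978 g
cornmeal: (1 tbsp + 2 tsp = 5/3 tbsp) × 11/5 ÷ 16 tbsp/cup × 138 g/cup ≈ 32 g
olive oil: 6 oz × 11/5 × 28.35 g/oz ≈ 374 g
cream cheese: 8 oz × 11/5 × 28.35 g/oz ≈ 499 g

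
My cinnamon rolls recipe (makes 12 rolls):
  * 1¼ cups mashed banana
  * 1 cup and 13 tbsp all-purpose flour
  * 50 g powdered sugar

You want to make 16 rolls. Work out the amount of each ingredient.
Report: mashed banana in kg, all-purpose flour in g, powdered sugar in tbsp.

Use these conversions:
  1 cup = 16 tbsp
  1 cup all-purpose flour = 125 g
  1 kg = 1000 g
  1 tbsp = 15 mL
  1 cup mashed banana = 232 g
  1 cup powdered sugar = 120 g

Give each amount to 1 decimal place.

Scaling factor: 16/12 = 4/3.
mashed banana: 1.25 cup × 4/3 × 232 g/cup ÷ 1000 g/kg ≈ 0.4 kg
all-purpose flour: (1 cup + 13 tbsp = 1.8125 cup) × 4/3 × 125 g/cup ≈ 302.1 g
powdered sugar: 50 g × 4/3 ÷ 120 g/cup × 16 tbsp/cup ≈ 8.9 tbsp

mashed banana: 0.4 kg; all-purpose flour: 302.1 g; powdered sugar: 8.9 tbsp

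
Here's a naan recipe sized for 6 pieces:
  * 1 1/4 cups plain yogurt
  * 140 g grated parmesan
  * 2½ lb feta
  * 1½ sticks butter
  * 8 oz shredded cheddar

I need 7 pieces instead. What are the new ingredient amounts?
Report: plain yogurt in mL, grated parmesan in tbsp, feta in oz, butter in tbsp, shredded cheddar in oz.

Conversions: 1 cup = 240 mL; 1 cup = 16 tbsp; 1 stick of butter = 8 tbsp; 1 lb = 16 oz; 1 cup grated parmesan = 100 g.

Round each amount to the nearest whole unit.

plain yogurt: 350 mL; grated parmesan: 26 tbsp; feta: 47 oz; butter: 14 tbsp; shredded cheddar: 9 oz

Scaling factor: 7/6.
plain yogurt: 1.25 cup × 7/6 × 240 mL/cup = 350 mL
grated parmesan: 140 g × 7/6 ÷ 100 g/cup × 16 tbsp/cup ≈ 26 tbsp
feta: 2.5 lb × 7/6 × 16 oz/lb ≈ 47 oz
butter: 1.5 stick × 7/6 × 8 tbsp/stick = 14 tbsp
shredded cheddar: 8 oz × 7/6 ≈ 9 oz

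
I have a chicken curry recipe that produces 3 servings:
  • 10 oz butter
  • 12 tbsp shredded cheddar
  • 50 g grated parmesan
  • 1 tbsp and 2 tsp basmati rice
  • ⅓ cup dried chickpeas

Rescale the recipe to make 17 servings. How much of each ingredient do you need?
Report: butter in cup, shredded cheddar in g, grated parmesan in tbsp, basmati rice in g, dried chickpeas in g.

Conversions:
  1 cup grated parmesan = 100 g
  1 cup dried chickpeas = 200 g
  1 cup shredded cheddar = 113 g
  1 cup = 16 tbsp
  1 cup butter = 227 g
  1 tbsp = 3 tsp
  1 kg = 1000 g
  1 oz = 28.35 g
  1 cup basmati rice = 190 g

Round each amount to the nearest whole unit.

butter: 7 cup; shredded cheddar: 480 g; grated parmesan: 45 tbsp; basmati rice: 112 g; dried chickpeas: 378 g

Scaling factor: 17/3.
butter: 10 oz × 17/3 × 28.35 g/oz ÷ 227 g/cup ≈ 7 cup
shredded cheddar: 12 tbsp × 17/3 ÷ 16 tbsp/cup × 113 g/cup ≈ 480 g
grated parmesan: 50 g × 17/3 ÷ 100 g/cup × 16 tbsp/cup ≈ 45 tbsp
basmati rice: (1 tbsp + 2 tsp = 5/3 tbsp) × 17/3 ÷ 16 tbsp/cup × 190 g/cup ≈ 112 g
dried chickpeas: 1/3 cup × 17/3 × 200 g/cup ≈ 378 g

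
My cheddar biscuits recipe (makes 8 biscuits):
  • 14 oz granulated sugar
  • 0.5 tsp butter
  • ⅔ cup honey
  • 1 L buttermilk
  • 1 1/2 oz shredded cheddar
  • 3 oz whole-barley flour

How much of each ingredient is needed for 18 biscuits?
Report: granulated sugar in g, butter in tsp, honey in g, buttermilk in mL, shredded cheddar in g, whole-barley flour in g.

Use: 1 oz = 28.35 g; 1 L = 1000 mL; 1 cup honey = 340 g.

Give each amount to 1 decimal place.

Scaling factor: 18/8 = 9/4 = 2.25.
granulated sugar: 14 oz × 9/4 × 28.35 g/oz ≈ 893.0 g
butter: 0.5 tsp × 9/4 ≈ 1.1 tsp
honey: 2/3 cup × 9/4 × 340 g/cup = 510.0 g
buttermilk: 1 L × 9/4 × 1000 mL/L = 2250.0 mL
shredded cheddar: 1.5 oz × 9/4 × 28.35 g/oz ≈ 95.7 g
whole-barley flour: 3 oz × 9/4 × 28.35 g/oz ≈ 191.4 g

granulated sugar: 893.0 g; butter: 1.1 tsp; honey: 510.0 g; buttermilk: 2250.0 mL; shredded cheddar: 95.7 g; whole-barley flour: 191.4 g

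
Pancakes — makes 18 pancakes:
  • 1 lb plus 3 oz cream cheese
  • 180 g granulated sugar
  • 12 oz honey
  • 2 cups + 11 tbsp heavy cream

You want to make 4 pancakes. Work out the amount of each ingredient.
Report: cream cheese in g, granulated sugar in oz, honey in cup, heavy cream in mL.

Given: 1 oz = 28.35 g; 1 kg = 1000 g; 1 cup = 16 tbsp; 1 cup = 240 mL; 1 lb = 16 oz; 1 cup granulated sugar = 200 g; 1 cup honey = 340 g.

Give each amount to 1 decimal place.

cream cheese: 119.7 g; granulated sugar: 1.4 oz; honey: 0.2 cup; heavy cream: 143.3 mL

Scaling factor: 4/18 = 2/9.
cream cheese: (1 lb + 3 oz = 1.1875 lb) × 2/9 × 16 oz/lb × 28.35 g/oz = 119.7 g
granulated sugar: 180 g × 2/9 ÷ 28.35 g/oz ≈ 1.4 oz
honey: 12 oz × 2/9 × 28.35 g/oz ÷ 340 g/cup ≈ 0.2 cup
heavy cream: (2 cup + 11 tbsp = 2.6875 cup) × 2/9 × 240 mL/cup ≈ 143.3 mL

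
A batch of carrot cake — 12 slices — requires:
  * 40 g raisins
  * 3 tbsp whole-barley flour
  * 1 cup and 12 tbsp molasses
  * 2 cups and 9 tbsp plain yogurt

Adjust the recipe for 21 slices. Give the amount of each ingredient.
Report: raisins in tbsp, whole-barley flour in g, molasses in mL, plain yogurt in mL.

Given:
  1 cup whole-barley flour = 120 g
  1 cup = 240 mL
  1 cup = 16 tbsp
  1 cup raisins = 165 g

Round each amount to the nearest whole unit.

raisins: 7 tbsp; whole-barley flour: 39 g; molasses: 735 mL; plain yogurt: 1076 mL

Scaling factor: 21/12 = 7/4 = 1.75.
raisins: 40 g × 7/4 ÷ 165 g/cup × 16 tbsp/cup ≈ 7 tbsp
whole-barley flour: 3 tbsp × 7/4 ÷ 16 tbsp/cup × 120 g/cup ≈ 39 g
molasses: (1 cup + 12 tbsp = 1.75 cup) × 7/4 × 240 mL/cup = 735 mL
plain yogurt: (2 cup + 9 tbsp = 2.5625 cup) × 7/4 × 240 mL/cup ≈ 1076 mL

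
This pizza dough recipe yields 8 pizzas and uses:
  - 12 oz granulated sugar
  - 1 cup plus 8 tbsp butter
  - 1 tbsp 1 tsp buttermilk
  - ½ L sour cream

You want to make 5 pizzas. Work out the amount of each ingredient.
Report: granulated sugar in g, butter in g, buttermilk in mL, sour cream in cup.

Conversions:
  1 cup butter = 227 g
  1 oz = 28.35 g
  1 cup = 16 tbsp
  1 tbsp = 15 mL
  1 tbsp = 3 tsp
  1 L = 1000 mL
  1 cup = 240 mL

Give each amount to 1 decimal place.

granulated sugar: 212.6 g; butter: 212.8 g; buttermilk: 12.5 mL; sour cream: 1.3 cup

Scaling factor: 5/8 = 0.625.
granulated sugar: 12 oz × 5/8 × 28.35 g/oz ≈ 212.6 g
butter: (1 cup + 8 tbsp = 1.5 cup) × 5/8 × 227 g/cup ≈ 212.8 g
buttermilk: (1 tbsp + 1 tsp = 4/3 tbsp) × 5/8 × 15 mL/tbsp = 12.5 mL
sour cream: 0.5 L × 5/8 × 1000 mL/L ÷ 240 mL/cup ≈ 1.3 cup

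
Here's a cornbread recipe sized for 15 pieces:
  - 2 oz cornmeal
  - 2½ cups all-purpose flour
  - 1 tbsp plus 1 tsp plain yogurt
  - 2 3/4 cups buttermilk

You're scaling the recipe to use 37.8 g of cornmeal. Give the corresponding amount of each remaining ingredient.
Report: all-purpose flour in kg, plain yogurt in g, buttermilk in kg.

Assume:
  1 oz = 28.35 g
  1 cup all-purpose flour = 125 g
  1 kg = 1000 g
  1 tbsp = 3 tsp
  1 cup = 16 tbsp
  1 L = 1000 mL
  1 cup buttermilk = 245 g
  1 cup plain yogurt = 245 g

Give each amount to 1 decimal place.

The original recipe has 56.7 g of cornmeal, so the scaling factor is 37.8 ÷ 56.7 = 2/3.
all-purpose flour: 2.5 cup × 2/3 × 125 g/cup ÷ 1000 g/kg ≈ 0.2 kg
plain yogurt: (1 tbsp + 1 tsp = 4/3 tbsp) × 2/3 ÷ 16 tbsp/cup × 245 g/cup ≈ 13.6 g
buttermilk: 2.75 cup × 2/3 × 245 g/cup ÷ 1000 g/kg ≈ 0.4 kg

all-purpose flour: 0.2 kg; plain yogurt: 13.6 g; buttermilk: 0.4 kg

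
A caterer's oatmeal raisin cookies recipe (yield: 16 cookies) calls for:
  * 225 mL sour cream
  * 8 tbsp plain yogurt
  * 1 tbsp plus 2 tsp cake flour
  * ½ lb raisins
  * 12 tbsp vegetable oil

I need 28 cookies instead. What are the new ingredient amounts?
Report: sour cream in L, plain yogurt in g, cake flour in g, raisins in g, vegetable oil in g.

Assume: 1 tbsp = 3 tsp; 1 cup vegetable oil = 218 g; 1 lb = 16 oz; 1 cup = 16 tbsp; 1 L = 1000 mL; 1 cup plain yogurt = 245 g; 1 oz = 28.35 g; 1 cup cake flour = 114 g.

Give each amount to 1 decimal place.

Scaling factor: 28/16 = 7/4 = 1.75.
sour cream: 225 mL × 7/4 ÷ 1000 mL/L ≈ 0.4 L
plain yogurt: 8 tbsp × 7/4 ÷ 16 tbsp/cup × 245 g/cup ≈ 214.4 g
cake flour: (1 tbsp + 2 tsp = 5/3 tbsp) × 7/4 ÷ 16 tbsp/cup × 114 g/cup ≈ 20.8 g
raisins: 0.5 lb × 7/4 × 16 oz/lb × 28.35 g/oz = 396.9 g
vegetable oil: 12 tbsp × 7/4 ÷ 16 tbsp/cup × 218 g/cup ≈ 286.1 g

sour cream: 0.4 L; plain yogurt: 214.4 g; cake flour: 20.8 g; raisins: 396.9 g; vegetable oil: 286.1 g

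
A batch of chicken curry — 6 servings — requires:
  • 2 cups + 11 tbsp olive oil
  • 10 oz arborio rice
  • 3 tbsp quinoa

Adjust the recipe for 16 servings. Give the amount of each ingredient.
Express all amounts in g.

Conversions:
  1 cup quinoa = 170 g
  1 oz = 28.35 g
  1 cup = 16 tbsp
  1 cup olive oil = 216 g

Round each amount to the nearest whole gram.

olive oil: 1548 g; arborio rice: 756 g; quinoa: 85 g

Scaling factor: 16/6 = 8/3.
olive oil: (2 cup + 11 tbsp = 2.6875 cup) × 8/3 × 216 g/cup = 1548 g
arborio rice: 10 oz × 8/3 × 28.35 g/oz = 756 g
quinoa: 3 tbsp × 8/3 ÷ 16 tbsp/cup × 170 g/cup = 85 g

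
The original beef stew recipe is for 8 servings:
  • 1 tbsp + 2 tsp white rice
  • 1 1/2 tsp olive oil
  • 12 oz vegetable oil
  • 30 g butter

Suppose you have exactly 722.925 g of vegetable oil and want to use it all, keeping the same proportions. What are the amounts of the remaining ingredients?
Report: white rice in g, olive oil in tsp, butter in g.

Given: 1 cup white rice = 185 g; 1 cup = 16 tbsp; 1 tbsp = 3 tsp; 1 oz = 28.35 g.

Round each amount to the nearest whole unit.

white rice: 41 g; olive oil: 3 tsp; butter: 64 g

The original recipe has 340.2 g of vegetable oil, so the scaling factor is 722.925 ÷ 340.2 = 17/8 = 2.125.
white rice: (1 tbsp + 2 tsp = 5/3 tbsp) × 17/8 ÷ 16 tbsp/cup × 185 g/cup ≈ 41 g
olive oil: 1.5 tsp × 17/8 ≈ 3 tsp
butter: 30 g × 17/8 ≈ 64 g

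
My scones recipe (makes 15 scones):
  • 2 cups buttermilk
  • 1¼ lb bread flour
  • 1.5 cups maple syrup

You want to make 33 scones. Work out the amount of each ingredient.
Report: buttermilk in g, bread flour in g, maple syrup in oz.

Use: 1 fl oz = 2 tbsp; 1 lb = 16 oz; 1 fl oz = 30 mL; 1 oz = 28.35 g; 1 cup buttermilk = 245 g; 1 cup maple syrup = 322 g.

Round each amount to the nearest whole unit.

Scaling factor: 33/15 = 11/5 = 2.2.
buttermilk: 2 cup × 11/5 × 245 g/cup = 1078 g
bread flour: 1.25 lb × 11/5 × 16 oz/lb × 28.35 g/oz ≈ 1247 g
maple syrup: 1.5 cup × 11/5 × 322 g/cup ÷ 28.35 g/oz ≈ 37 oz

buttermilk: 1078 g; bread flour: 1247 g; maple syrup: 37 oz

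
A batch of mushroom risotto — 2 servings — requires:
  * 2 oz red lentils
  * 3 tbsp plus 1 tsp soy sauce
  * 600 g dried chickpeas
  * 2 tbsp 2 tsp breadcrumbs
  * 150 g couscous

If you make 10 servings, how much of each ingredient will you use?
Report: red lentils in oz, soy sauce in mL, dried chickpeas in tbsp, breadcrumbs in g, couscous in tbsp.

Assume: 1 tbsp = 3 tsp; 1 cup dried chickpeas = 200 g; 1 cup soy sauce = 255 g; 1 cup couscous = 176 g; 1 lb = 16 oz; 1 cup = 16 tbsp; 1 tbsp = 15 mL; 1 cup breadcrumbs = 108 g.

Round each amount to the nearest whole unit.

Scaling factor: 10/2 = 5.
red lentils: 2 oz × 5 = 10 oz
soy sauce: (3 tbsp + 1 tsp = 10/3 tbsp) × 5 × 15 mL/tbsp = 250 mL
dried chickpeas: 600 g × 5 ÷ 200 g/cup × 16 tbsp/cup = 240 tbsp
breadcrumbs: (2 tbsp + 2 tsp = 8/3 tbsp) × 5 ÷ 16 tbsp/cup × 108 g/cup = 90 g
couscous: 150 g × 5 ÷ 176 g/cup × 16 tbsp/cup ≈ 68 tbsp

red lentils: 10 oz; soy sauce: 250 mL; dried chickpeas: 240 tbsp; breadcrumbs: 90 g; couscous: 68 tbsp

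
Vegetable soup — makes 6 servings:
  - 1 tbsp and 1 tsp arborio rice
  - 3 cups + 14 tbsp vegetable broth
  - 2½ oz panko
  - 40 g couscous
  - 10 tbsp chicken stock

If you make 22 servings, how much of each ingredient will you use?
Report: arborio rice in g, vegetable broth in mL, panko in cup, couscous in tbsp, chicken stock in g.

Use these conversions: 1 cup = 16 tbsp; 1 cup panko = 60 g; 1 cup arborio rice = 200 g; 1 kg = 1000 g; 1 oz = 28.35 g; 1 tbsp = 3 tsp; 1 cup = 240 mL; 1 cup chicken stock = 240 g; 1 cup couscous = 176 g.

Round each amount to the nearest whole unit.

arborio rice: 61 g; vegetable broth: 3410 mL; panko: 4 cup; couscous: 13 tbsp; chicken stock: 550 g

Scaling factor: 22/6 = 11/3.
arborio rice: (1 tbsp + 1 tsp = 4/3 tbsp) × 11/3 ÷ 16 tbsp/cup × 200 g/cup ≈ 61 g
vegetable broth: (3 cup + 14 tbsp = 3.875 cup) × 11/3 × 240 mL/cup = 3410 mL
panko: 2.5 oz × 11/3 × 28.35 g/oz ÷ 60 g/cup ≈ 4 cup
couscous: 40 g × 11/3 ÷ 176 g/cup × 16 tbsp/cup ≈ 13 tbsp
chicken stock: 10 tbsp × 11/3 ÷ 16 tbsp/cup × 240 g/cup = 550 g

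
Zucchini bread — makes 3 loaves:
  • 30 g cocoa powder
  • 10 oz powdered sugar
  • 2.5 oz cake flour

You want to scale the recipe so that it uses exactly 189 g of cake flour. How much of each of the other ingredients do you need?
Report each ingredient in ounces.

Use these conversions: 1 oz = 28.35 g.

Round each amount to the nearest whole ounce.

cocoa powder: 3 oz; powdered sugar: 27 oz

The original recipe has 70.875 g of cake flour, so the scaling factor is 189 ÷ 70.875 = 8/3.
cocoa powder: 30 g × 8/3 ÷ 28.35 g/oz ≈ 3 oz
powdered sugar: 10 oz × 8/3 ≈ 27 oz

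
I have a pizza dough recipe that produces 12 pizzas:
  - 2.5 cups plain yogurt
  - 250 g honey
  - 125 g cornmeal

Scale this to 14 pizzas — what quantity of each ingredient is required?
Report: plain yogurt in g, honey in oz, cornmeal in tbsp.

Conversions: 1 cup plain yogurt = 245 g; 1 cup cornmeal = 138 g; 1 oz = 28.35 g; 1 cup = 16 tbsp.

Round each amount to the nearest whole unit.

plain yogurt: 715 g; honey: 10 oz; cornmeal: 17 tbsp

Scaling factor: 14/12 = 7/6.
plain yogurt: 2.5 cup × 7/6 × 245 g/cup ≈ 715 g
honey: 250 g × 7/6 ÷ 28.35 g/oz ≈ 10 oz
cornmeal: 125 g × 7/6 ÷ 138 g/cup × 16 tbsp/cup ≈ 17 tbsp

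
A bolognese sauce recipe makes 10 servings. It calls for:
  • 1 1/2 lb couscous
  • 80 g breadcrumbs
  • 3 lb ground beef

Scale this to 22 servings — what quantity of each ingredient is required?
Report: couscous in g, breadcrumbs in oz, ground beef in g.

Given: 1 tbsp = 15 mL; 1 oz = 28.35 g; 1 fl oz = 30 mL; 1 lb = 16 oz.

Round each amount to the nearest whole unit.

Scaling factor: 22/10 = 11/5 = 2.2.
couscous: 1.5 lb × 11/5 × 16 oz/lb × 28.35 g/oz ≈ 1497 g
breadcrumbs: 80 g × 11/5 ÷ 28.35 g/oz ≈ 6 oz
ground beef: 3 lb × 11/5 × 16 oz/lb × 28.35 g/oz ≈ 2994 g

couscous: 1497 g; breadcrumbs: 6 oz; ground beef: 2994 g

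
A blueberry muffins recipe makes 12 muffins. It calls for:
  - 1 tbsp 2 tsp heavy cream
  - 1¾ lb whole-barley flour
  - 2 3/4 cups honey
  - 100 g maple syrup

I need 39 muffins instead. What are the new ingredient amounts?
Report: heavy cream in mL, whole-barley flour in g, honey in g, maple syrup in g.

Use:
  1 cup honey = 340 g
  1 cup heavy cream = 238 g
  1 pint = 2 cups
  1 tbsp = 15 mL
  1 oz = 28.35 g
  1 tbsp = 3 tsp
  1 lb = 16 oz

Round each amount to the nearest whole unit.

heavy cream: 81 mL; whole-barley flour: 2580 g; honey: 3039 g; maple syrup: 325 g

Scaling factor: 39/12 = 13/4 = 3.25.
heavy cream: (1 tbsp + 2 tsp = 5/3 tbsp) × 13/4 × 15 mL/tbsp ≈ 81 mL
whole-barley flour: 1.75 lb × 13/4 × 16 oz/lb × 28.35 g/oz ≈ 2580 g
honey: 2.75 cup × 13/4 × 340 g/cup ≈ 3039 g
maple syrup: 100 g × 13/4 = 325 g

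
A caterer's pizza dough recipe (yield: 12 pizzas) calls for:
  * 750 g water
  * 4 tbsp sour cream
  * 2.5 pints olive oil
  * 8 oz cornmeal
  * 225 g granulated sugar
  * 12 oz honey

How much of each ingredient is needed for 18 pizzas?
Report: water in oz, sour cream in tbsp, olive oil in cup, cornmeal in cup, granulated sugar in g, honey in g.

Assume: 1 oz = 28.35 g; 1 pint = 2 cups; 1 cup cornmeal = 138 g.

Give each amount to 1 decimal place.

water: 39.7 oz; sour cream: 6.0 tbsp; olive oil: 7.5 cup; cornmeal: 2.5 cup; granulated sugar: 337.5 g; honey: 510.3 g

Scaling factor: 18/12 = 3/2 = 1.5.
water: 750 g × 3/2 ÷ 28.35 g/oz ≈ 39.7 oz
sour cream: 4 tbsp × 3/2 = 6.0 tbsp
olive oil: 2.5 pint × 3/2 × 2 cup/pint = 7.5 cup
cornmeal: 8 oz × 3/2 × 28.35 g/oz ÷ 138 g/cup ≈ 2.5 cup
granulated sugar: 225 g × 3/2 = 337.5 g
honey: 12 oz × 3/2 × 28.35 g/oz = 510.3 g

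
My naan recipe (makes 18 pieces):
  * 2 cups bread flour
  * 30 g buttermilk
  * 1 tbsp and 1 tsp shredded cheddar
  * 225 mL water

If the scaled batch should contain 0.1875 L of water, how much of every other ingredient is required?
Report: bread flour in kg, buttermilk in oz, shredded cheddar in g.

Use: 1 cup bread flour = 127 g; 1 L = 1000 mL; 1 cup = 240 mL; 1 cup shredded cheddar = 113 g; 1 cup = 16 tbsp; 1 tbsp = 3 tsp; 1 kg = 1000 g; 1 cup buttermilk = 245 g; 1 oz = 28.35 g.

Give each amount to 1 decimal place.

bread flour: 0.2 kg; buttermilk: 0.9 oz; shredded cheddar: 7.8 g

The original recipe has 0.225 L of water, so the scaling factor is 0.1875 ÷ 0.225 = 5/6.
bread flour: 2 cup × 5/6 × 127 g/cup ÷ 1000 g/kg ≈ 0.2 kg
buttermilk: 30 g × 5/6 ÷ 28.35 g/oz ≈ 0.9 oz
shredded cheddar: (1 tbsp + 1 tsp = 4/3 tbsp) × 5/6 ÷ 16 tbsp/cup × 113 g/cup ≈ 7.8 g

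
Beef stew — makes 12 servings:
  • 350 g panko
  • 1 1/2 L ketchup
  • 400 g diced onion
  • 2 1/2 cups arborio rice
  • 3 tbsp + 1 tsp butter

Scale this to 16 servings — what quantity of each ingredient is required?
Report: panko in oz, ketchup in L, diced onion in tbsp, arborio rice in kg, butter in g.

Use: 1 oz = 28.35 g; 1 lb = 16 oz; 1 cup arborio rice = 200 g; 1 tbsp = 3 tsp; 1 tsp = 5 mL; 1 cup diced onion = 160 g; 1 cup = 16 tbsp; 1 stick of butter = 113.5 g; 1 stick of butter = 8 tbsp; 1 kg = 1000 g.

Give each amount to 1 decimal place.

panko: 16.5 oz; ketchup: 2.0 L; diced onion: 53.3 tbsp; arborio rice: 0.7 kg; butter: 63.1 g

Scaling factor: 16/12 = 4/3.
panko: 350 g × 4/3 ÷ 28.35 g/oz ≈ 16.5 oz
ketchup: 1.5 L × 4/3 = 2.0 L
diced onion: 400 g × 4/3 ÷ 160 g/cup × 16 tbsp/cup ≈ 53.3 tbsp
arborio rice: 2.5 cup × 4/3 × 200 g/cup ÷ 1000 g/kg ≈ 0.7 kg
butter: (3 tbsp + 1 tsp = 10/3 tbsp) × 4/3 ÷ 8 tbsp/stick × 113.5 g/stick ≈ 63.1 g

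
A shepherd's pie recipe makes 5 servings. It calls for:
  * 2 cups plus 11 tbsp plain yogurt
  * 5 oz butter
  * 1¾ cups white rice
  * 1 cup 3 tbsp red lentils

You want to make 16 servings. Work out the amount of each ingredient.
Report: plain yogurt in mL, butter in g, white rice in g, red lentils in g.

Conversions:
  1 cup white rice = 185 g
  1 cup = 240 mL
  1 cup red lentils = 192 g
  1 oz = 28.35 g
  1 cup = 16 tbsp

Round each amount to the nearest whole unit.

plain yogurt: 2064 mL; butter: 454 g; white rice: 1036 g; red lentils: 730 g

Scaling factor: 16/5 = 3.2.
plain yogurt: (2 cup + 11 tbsp = 2.6875 cup) × 16/5 × 240 mL/cup = 2064 mL
butter: 5 oz × 16/5 × 28.35 g/oz ≈ 454 g
white rice: 1.75 cup × 16/5 × 185 g/cup = 1036 g
red lentils: (1 cup + 3 tbsp = 1.1875 cup) × 16/5 × 192 g/cup ≈ 730 g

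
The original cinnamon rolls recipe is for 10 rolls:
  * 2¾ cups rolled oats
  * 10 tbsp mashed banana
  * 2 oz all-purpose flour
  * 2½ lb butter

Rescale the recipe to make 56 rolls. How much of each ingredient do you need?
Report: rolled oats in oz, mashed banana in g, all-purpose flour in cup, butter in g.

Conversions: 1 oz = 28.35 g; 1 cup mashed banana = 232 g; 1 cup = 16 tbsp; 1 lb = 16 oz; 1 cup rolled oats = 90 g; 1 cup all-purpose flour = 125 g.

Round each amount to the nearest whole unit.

rolled oats: 49 oz; mashed banana: 812 g; all-purpose flour: 3 cup; butter: 6350 g

Scaling factor: 56/10 = 28/5 = 5.6.
rolled oats: 2.75 cup × 28/5 × 90 g/cup ÷ 28.35 g/oz ≈ 49 oz
mashed banana: 10 tbsp × 28/5 ÷ 16 tbsp/cup × 232 g/cup = 812 g
all-purpose flour: 2 oz × 28/5 × 28.35 g/oz ÷ 125 g/cup ≈ 3 cup
butter: 2.5 lb × 28/5 × 16 oz/lb × 28.35 g/oz ≈ 6350 g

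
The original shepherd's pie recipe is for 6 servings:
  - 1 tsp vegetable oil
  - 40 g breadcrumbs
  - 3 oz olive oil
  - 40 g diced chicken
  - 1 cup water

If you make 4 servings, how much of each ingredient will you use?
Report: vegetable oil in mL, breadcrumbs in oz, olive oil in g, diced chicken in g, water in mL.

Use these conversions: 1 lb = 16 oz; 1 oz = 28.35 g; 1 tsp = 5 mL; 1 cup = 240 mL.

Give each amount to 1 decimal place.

vegetable oil: 3.3 mL; breadcrumbs: 0.9 oz; olive oil: 56.7 g; diced chicken: 26.7 g; water: 160.0 mL

Scaling factor: 4/6 = 2/3.
vegetable oil: 1 tsp × 2/3 × 5 mL/tsp ≈ 3.3 mL
breadcrumbs: 40 g × 2/3 ÷ 28.35 g/oz ≈ 0.9 oz
olive oil: 3 oz × 2/3 × 28.35 g/oz = 56.7 g
diced chicken: 40 g × 2/3 ≈ 26.7 g
water: 1 cup × 2/3 × 240 mL/cup = 160.0 mL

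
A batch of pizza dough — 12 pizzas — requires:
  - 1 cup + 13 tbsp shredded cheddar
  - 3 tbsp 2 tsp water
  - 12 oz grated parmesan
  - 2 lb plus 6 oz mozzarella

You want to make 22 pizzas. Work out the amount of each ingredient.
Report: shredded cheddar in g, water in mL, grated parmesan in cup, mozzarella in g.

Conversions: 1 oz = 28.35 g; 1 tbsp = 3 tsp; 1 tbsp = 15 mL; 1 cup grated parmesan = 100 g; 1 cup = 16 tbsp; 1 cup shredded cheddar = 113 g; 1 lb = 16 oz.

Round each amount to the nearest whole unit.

Scaling factor: 22/12 = 11/6.
shredded cheddar: (1 cup + 13 tbsp = 1.8125 cup) × 11/6 × 113 g/cup ≈ 375 g
water: (3 tbsp + 2 tsp = 11/3 tbsp) × 11/6 × 15 mL/tbsp ≈ 101 mL
grated parmesan: 12 oz × 11/6 × 28.35 g/oz ÷ 100 g/cup ≈ 6 cup
mozzarella: (2 lb + 6 oz = 2.375 lb) × 11/6 × 16 oz/lb × 28.35 g/oz ≈ 1975 g

shredded cheddar: 375 g; water: 101 mL; grated parmesan: 6 cup; mozzarella: 1975 g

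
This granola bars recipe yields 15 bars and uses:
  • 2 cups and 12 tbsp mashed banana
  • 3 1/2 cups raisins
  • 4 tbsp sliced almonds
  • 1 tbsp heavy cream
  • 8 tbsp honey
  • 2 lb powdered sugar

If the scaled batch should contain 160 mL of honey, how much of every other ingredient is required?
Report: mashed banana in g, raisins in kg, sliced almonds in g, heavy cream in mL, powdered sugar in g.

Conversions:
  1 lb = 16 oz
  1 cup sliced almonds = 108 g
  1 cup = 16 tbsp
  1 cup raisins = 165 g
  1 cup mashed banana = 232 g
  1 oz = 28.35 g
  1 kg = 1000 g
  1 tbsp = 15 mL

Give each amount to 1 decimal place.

mashed banana: 850.7 g; raisins: 0.8 kg; sliced almonds: 36.0 g; heavy cream: 20.0 mL; powdered sugar: 1209.6 g

The original recipe has 120 mL of honey, so the scaling factor is 160 ÷ 120 = 4/3.
mashed banana: (2 cup + 12 tbsp = 2.75 cup) × 4/3 × 232 g/cup ≈ 850.7 g
raisins: 3.5 cup × 4/3 × 165 g/cup ÷ 1000 g/kg ≈ 0.8 kg
sliced almonds: 4 tbsp × 4/3 ÷ 16 tbsp/cup × 108 g/cup = 36.0 g
heavy cream: 1 tbsp × 4/3 × 15 mL/tbsp = 20.0 mL
powdered sugar: 2 lb × 4/3 × 16 oz/lb × 28.35 g/oz = 1209.6 g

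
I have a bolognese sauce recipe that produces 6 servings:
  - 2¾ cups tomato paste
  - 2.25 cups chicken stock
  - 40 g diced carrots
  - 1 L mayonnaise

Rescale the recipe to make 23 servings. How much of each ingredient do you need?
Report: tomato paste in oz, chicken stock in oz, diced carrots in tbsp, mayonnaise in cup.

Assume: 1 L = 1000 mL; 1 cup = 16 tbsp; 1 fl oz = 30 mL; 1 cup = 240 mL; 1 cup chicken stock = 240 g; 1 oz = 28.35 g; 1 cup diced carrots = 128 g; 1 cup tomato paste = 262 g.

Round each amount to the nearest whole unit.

Scaling factor: 23/6.
tomato paste: 2.75 cup × 23/6 × 262 g/cup ÷ 28.35 g/oz ≈ 97 oz
chicken stock: 2.25 cup × 23/6 × 240 g/cup ÷ 28.35 g/oz ≈ 73 oz
diced carrots: 40 g × 23/6 ÷ 128 g/cup × 16 tbsp/cup ≈ 19 tbsp
mayonnaise: 1 L × 23/6 × 1000 mL/L ÷ 240 mL/cup ≈ 16 cup

tomato paste: 97 oz; chicken stock: 73 oz; diced carrots: 19 tbsp; mayonnaise: 16 cup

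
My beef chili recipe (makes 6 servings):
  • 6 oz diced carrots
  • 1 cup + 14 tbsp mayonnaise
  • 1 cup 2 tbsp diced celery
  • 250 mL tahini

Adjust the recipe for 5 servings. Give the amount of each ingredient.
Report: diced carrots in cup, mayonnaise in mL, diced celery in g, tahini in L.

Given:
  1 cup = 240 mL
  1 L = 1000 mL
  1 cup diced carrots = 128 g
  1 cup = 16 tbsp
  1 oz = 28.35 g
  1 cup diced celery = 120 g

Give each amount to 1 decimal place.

Scaling factor: 5/6.
diced carrots: 6 oz × 5/6 × 28.35 g/oz ÷ 128 g/cup ≈ 1.1 cup
mayonnaise: (1 cup + 14 tbsp = 1.875 cup) × 5/6 × 240 mL/cup = 375.0 mL
diced celery: (1 cup + 2 tbsp = 1.125 cup) × 5/6 × 120 g/cup = 112.5 g
tahini: 250 mL × 5/6 ÷ 1000 mL/L ≈ 0.2 L

diced carrots: 1.1 cup; mayonnaise: 375.0 mL; diced celery: 112.5 g; tahini: 0.2 L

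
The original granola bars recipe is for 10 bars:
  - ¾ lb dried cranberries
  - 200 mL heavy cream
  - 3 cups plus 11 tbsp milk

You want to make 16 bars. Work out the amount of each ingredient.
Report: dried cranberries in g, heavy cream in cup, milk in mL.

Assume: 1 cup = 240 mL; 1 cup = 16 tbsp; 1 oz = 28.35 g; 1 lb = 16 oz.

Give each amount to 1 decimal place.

dried cranberries: 544.3 g; heavy cream: 1.3 cup; milk: 1416.0 mL

Scaling factor: 16/10 = 8/5 = 1.6.
dried cranberries: 0.75 lb × 8/5 × 16 oz/lb × 28.35 g/oz ≈ 544.3 g
heavy cream: 200 mL × 8/5 ÷ 240 mL/cup ≈ 1.3 cup
milk: (3 cup + 11 tbsp = 3.6875 cup) × 8/5 × 240 mL/cup = 1416.0 mL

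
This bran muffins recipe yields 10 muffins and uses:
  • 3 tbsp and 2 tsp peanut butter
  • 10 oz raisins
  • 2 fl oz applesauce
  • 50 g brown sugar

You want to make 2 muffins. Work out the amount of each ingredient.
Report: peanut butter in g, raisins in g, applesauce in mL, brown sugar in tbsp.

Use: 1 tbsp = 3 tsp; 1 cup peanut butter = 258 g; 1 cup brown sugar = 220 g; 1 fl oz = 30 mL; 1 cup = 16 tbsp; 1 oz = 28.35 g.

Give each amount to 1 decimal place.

peanut butter: 11.8 g; raisins: 56.7 g; applesauce: 12.0 mL; brown sugar: 0.7 tbsp

Scaling factor: 2/10 = 1/5 = 0.2.
peanut butter: (3 tbsp + 2 tsp = 11/3 tbsp) × 1/5 ÷ 16 tbsp/cup × 258 g/cup ≈ 11.8 g
raisins: 10 oz × 1/5 × 28.35 g/oz = 56.7 g
applesauce: 2 fl oz × 1/5 × 30 mL/fl oz = 12.0 mL
brown sugar: 50 g × 1/5 ÷ 220 g/cup × 16 tbsp/cup ≈ 0.7 tbsp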